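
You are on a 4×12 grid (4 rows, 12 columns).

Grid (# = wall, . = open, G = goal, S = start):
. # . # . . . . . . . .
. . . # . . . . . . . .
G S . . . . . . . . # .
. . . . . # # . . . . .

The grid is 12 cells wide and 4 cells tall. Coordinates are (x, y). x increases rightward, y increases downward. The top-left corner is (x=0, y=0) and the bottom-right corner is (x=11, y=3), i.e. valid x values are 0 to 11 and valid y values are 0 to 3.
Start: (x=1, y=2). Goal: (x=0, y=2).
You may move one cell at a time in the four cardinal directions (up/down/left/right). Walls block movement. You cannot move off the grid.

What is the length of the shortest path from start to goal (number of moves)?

BFS from (x=1, y=2) until reaching (x=0, y=2):
  Distance 0: (x=1, y=2)
  Distance 1: (x=1, y=1), (x=0, y=2), (x=2, y=2), (x=1, y=3)  <- goal reached here
One shortest path (1 moves): (x=1, y=2) -> (x=0, y=2)

Answer: Shortest path length: 1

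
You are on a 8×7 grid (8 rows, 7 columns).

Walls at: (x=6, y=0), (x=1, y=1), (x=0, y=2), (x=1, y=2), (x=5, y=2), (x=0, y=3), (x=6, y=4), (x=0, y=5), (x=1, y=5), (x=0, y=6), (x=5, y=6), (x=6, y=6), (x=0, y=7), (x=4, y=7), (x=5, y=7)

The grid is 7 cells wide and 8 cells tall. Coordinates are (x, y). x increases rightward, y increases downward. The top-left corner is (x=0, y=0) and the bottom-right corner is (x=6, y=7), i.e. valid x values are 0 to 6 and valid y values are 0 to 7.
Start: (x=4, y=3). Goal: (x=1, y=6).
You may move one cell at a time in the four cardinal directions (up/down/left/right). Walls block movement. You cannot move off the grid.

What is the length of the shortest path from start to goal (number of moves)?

Answer: Shortest path length: 6

Derivation:
BFS from (x=4, y=3) until reaching (x=1, y=6):
  Distance 0: (x=4, y=3)
  Distance 1: (x=4, y=2), (x=3, y=3), (x=5, y=3), (x=4, y=4)
  Distance 2: (x=4, y=1), (x=3, y=2), (x=2, y=3), (x=6, y=3), (x=3, y=4), (x=5, y=4), (x=4, y=5)
  Distance 3: (x=4, y=0), (x=3, y=1), (x=5, y=1), (x=2, y=2), (x=6, y=2), (x=1, y=3), (x=2, y=4), (x=3, y=5), (x=5, y=5), (x=4, y=6)
  Distance 4: (x=3, y=0), (x=5, y=0), (x=2, y=1), (x=6, y=1), (x=1, y=4), (x=2, y=5), (x=6, y=5), (x=3, y=6)
  Distance 5: (x=2, y=0), (x=0, y=4), (x=2, y=6), (x=3, y=7)
  Distance 6: (x=1, y=0), (x=1, y=6), (x=2, y=7)  <- goal reached here
One shortest path (6 moves): (x=4, y=3) -> (x=3, y=3) -> (x=2, y=3) -> (x=2, y=4) -> (x=2, y=5) -> (x=2, y=6) -> (x=1, y=6)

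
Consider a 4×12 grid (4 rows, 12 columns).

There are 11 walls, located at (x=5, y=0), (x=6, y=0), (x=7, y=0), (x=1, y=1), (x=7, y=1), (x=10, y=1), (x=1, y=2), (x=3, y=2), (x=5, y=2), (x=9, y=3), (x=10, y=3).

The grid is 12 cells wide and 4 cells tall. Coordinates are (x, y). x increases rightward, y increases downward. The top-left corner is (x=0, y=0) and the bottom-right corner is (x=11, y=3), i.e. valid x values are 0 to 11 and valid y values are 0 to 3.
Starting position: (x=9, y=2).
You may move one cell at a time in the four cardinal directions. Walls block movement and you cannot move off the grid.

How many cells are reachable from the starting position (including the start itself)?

Answer: Reachable cells: 37

Derivation:
BFS flood-fill from (x=9, y=2):
  Distance 0: (x=9, y=2)
  Distance 1: (x=9, y=1), (x=8, y=2), (x=10, y=2)
  Distance 2: (x=9, y=0), (x=8, y=1), (x=7, y=2), (x=11, y=2), (x=8, y=3)
  Distance 3: (x=8, y=0), (x=10, y=0), (x=11, y=1), (x=6, y=2), (x=7, y=3), (x=11, y=3)
  Distance 4: (x=11, y=0), (x=6, y=1), (x=6, y=3)
  Distance 5: (x=5, y=1), (x=5, y=3)
  Distance 6: (x=4, y=1), (x=4, y=3)
  Distance 7: (x=4, y=0), (x=3, y=1), (x=4, y=2), (x=3, y=3)
  Distance 8: (x=3, y=0), (x=2, y=1), (x=2, y=3)
  Distance 9: (x=2, y=0), (x=2, y=2), (x=1, y=3)
  Distance 10: (x=1, y=0), (x=0, y=3)
  Distance 11: (x=0, y=0), (x=0, y=2)
  Distance 12: (x=0, y=1)
Total reachable: 37 (grid has 37 open cells total)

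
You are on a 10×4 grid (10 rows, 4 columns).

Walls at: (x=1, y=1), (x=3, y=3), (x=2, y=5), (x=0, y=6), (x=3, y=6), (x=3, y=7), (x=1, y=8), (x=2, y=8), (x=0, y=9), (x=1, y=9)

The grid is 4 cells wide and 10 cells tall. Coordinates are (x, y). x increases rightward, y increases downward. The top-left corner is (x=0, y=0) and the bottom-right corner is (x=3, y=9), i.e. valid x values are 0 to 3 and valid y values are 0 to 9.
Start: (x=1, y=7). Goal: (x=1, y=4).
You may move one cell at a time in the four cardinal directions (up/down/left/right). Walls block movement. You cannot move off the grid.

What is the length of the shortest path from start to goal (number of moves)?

Answer: Shortest path length: 3

Derivation:
BFS from (x=1, y=7) until reaching (x=1, y=4):
  Distance 0: (x=1, y=7)
  Distance 1: (x=1, y=6), (x=0, y=7), (x=2, y=7)
  Distance 2: (x=1, y=5), (x=2, y=6), (x=0, y=8)
  Distance 3: (x=1, y=4), (x=0, y=5)  <- goal reached here
One shortest path (3 moves): (x=1, y=7) -> (x=1, y=6) -> (x=1, y=5) -> (x=1, y=4)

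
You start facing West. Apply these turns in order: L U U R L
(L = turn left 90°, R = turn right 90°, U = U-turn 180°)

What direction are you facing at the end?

Answer: Final heading: South

Derivation:
Start: West
  L (left (90° counter-clockwise)) -> South
  U (U-turn (180°)) -> North
  U (U-turn (180°)) -> South
  R (right (90° clockwise)) -> West
  L (left (90° counter-clockwise)) -> South
Final: South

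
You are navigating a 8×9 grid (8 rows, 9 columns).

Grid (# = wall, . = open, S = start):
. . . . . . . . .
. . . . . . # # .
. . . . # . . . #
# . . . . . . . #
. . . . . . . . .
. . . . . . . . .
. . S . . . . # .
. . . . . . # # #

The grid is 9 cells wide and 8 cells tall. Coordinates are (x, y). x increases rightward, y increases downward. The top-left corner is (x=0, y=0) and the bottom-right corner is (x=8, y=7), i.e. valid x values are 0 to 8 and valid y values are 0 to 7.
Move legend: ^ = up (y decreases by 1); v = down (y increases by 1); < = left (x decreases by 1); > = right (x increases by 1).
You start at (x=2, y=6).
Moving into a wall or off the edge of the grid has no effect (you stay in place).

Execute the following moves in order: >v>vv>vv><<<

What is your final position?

Start: (x=2, y=6)
  > (right): (x=2, y=6) -> (x=3, y=6)
  v (down): (x=3, y=6) -> (x=3, y=7)
  > (right): (x=3, y=7) -> (x=4, y=7)
  v (down): blocked, stay at (x=4, y=7)
  v (down): blocked, stay at (x=4, y=7)
  > (right): (x=4, y=7) -> (x=5, y=7)
  v (down): blocked, stay at (x=5, y=7)
  v (down): blocked, stay at (x=5, y=7)
  > (right): blocked, stay at (x=5, y=7)
  < (left): (x=5, y=7) -> (x=4, y=7)
  < (left): (x=4, y=7) -> (x=3, y=7)
  < (left): (x=3, y=7) -> (x=2, y=7)
Final: (x=2, y=7)

Answer: Final position: (x=2, y=7)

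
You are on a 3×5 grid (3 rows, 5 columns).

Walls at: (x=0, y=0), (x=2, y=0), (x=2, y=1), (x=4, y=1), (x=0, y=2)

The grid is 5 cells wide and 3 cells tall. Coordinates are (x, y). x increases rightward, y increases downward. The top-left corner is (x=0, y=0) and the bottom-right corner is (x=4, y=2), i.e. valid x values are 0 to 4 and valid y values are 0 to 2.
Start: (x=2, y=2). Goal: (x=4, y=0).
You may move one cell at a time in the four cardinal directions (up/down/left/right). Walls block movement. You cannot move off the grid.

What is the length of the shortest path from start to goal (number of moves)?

Answer: Shortest path length: 4

Derivation:
BFS from (x=2, y=2) until reaching (x=4, y=0):
  Distance 0: (x=2, y=2)
  Distance 1: (x=1, y=2), (x=3, y=2)
  Distance 2: (x=1, y=1), (x=3, y=1), (x=4, y=2)
  Distance 3: (x=1, y=0), (x=3, y=0), (x=0, y=1)
  Distance 4: (x=4, y=0)  <- goal reached here
One shortest path (4 moves): (x=2, y=2) -> (x=3, y=2) -> (x=3, y=1) -> (x=3, y=0) -> (x=4, y=0)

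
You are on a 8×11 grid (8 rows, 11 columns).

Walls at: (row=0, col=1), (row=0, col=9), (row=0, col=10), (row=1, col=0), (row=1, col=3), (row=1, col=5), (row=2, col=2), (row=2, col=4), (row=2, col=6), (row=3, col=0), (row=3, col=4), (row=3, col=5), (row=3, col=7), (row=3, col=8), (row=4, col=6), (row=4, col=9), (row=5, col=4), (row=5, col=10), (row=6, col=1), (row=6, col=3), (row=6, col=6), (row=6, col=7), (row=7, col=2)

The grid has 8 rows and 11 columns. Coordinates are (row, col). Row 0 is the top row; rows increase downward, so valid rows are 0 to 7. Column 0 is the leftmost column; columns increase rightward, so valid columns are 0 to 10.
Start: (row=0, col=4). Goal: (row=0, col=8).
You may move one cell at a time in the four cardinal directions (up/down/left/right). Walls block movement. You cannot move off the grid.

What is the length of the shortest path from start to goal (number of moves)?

BFS from (row=0, col=4) until reaching (row=0, col=8):
  Distance 0: (row=0, col=4)
  Distance 1: (row=0, col=3), (row=0, col=5), (row=1, col=4)
  Distance 2: (row=0, col=2), (row=0, col=6)
  Distance 3: (row=0, col=7), (row=1, col=2), (row=1, col=6)
  Distance 4: (row=0, col=8), (row=1, col=1), (row=1, col=7)  <- goal reached here
One shortest path (4 moves): (row=0, col=4) -> (row=0, col=5) -> (row=0, col=6) -> (row=0, col=7) -> (row=0, col=8)

Answer: Shortest path length: 4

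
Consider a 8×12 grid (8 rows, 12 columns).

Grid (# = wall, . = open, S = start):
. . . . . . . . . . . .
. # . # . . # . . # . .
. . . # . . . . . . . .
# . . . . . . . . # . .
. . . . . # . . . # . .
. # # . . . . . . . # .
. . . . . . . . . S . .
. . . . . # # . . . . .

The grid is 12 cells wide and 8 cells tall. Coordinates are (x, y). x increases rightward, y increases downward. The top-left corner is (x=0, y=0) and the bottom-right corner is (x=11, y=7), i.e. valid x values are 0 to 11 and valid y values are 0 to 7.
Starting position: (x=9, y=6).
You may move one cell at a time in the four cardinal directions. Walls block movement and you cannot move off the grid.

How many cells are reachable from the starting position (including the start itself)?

BFS flood-fill from (x=9, y=6):
  Distance 0: (x=9, y=6)
  Distance 1: (x=9, y=5), (x=8, y=6), (x=10, y=6), (x=9, y=7)
  Distance 2: (x=8, y=5), (x=7, y=6), (x=11, y=6), (x=8, y=7), (x=10, y=7)
  Distance 3: (x=8, y=4), (x=7, y=5), (x=11, y=5), (x=6, y=6), (x=7, y=7), (x=11, y=7)
  Distance 4: (x=8, y=3), (x=7, y=4), (x=11, y=4), (x=6, y=5), (x=5, y=6)
  Distance 5: (x=8, y=2), (x=7, y=3), (x=11, y=3), (x=6, y=4), (x=10, y=4), (x=5, y=5), (x=4, y=6)
  Distance 6: (x=8, y=1), (x=7, y=2), (x=9, y=2), (x=11, y=2), (x=6, y=3), (x=10, y=3), (x=4, y=5), (x=3, y=6), (x=4, y=7)
  Distance 7: (x=8, y=0), (x=7, y=1), (x=11, y=1), (x=6, y=2), (x=10, y=2), (x=5, y=3), (x=4, y=4), (x=3, y=5), (x=2, y=6), (x=3, y=7)
  Distance 8: (x=7, y=0), (x=9, y=0), (x=11, y=0), (x=10, y=1), (x=5, y=2), (x=4, y=3), (x=3, y=4), (x=1, y=6), (x=2, y=7)
  Distance 9: (x=6, y=0), (x=10, y=0), (x=5, y=1), (x=4, y=2), (x=3, y=3), (x=2, y=4), (x=0, y=6), (x=1, y=7)
  Distance 10: (x=5, y=0), (x=4, y=1), (x=2, y=3), (x=1, y=4), (x=0, y=5), (x=0, y=7)
  Distance 11: (x=4, y=0), (x=2, y=2), (x=1, y=3), (x=0, y=4)
  Distance 12: (x=3, y=0), (x=2, y=1), (x=1, y=2)
  Distance 13: (x=2, y=0), (x=0, y=2)
  Distance 14: (x=1, y=0), (x=0, y=1)
  Distance 15: (x=0, y=0)
Total reachable: 82 (grid has 82 open cells total)

Answer: Reachable cells: 82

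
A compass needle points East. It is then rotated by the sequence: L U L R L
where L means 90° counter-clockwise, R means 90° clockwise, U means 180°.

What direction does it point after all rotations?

Start: East
  L (left (90° counter-clockwise)) -> North
  U (U-turn (180°)) -> South
  L (left (90° counter-clockwise)) -> East
  R (right (90° clockwise)) -> South
  L (left (90° counter-clockwise)) -> East
Final: East

Answer: Final heading: East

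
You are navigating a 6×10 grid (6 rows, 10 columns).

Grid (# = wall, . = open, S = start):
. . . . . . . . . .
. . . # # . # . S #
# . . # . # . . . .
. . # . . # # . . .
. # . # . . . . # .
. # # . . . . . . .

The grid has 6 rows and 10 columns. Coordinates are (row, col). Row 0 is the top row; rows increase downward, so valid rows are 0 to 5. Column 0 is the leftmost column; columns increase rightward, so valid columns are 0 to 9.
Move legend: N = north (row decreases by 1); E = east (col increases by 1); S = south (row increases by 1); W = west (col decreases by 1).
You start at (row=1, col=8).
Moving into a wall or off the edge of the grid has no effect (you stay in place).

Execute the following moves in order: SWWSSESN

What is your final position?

Answer: Final position: (row=2, col=7)

Derivation:
Start: (row=1, col=8)
  S (south): (row=1, col=8) -> (row=2, col=8)
  W (west): (row=2, col=8) -> (row=2, col=7)
  W (west): (row=2, col=7) -> (row=2, col=6)
  S (south): blocked, stay at (row=2, col=6)
  S (south): blocked, stay at (row=2, col=6)
  E (east): (row=2, col=6) -> (row=2, col=7)
  S (south): (row=2, col=7) -> (row=3, col=7)
  N (north): (row=3, col=7) -> (row=2, col=7)
Final: (row=2, col=7)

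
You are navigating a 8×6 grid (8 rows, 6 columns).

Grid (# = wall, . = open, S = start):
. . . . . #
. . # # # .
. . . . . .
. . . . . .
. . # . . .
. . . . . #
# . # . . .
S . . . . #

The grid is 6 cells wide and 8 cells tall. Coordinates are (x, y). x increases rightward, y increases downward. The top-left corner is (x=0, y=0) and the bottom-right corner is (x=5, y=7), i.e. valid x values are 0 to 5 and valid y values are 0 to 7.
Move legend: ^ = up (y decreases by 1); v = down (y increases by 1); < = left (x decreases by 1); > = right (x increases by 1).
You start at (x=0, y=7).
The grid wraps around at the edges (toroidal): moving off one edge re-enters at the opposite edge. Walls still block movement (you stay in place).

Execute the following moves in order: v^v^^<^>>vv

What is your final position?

Answer: Final position: (x=2, y=0)

Derivation:
Start: (x=0, y=7)
  v (down): (x=0, y=7) -> (x=0, y=0)
  ^ (up): (x=0, y=0) -> (x=0, y=7)
  v (down): (x=0, y=7) -> (x=0, y=0)
  ^ (up): (x=0, y=0) -> (x=0, y=7)
  ^ (up): blocked, stay at (x=0, y=7)
  < (left): blocked, stay at (x=0, y=7)
  ^ (up): blocked, stay at (x=0, y=7)
  > (right): (x=0, y=7) -> (x=1, y=7)
  > (right): (x=1, y=7) -> (x=2, y=7)
  v (down): (x=2, y=7) -> (x=2, y=0)
  v (down): blocked, stay at (x=2, y=0)
Final: (x=2, y=0)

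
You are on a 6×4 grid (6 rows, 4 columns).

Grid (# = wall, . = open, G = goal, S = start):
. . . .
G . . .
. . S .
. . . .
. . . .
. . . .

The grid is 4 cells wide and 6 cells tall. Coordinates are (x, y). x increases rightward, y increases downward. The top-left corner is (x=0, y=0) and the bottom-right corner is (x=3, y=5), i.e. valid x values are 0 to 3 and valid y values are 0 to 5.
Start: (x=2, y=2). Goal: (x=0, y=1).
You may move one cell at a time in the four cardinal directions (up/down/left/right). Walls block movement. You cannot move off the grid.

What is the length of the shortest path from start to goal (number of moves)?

BFS from (x=2, y=2) until reaching (x=0, y=1):
  Distance 0: (x=2, y=2)
  Distance 1: (x=2, y=1), (x=1, y=2), (x=3, y=2), (x=2, y=3)
  Distance 2: (x=2, y=0), (x=1, y=1), (x=3, y=1), (x=0, y=2), (x=1, y=3), (x=3, y=3), (x=2, y=4)
  Distance 3: (x=1, y=0), (x=3, y=0), (x=0, y=1), (x=0, y=3), (x=1, y=4), (x=3, y=4), (x=2, y=5)  <- goal reached here
One shortest path (3 moves): (x=2, y=2) -> (x=1, y=2) -> (x=0, y=2) -> (x=0, y=1)

Answer: Shortest path length: 3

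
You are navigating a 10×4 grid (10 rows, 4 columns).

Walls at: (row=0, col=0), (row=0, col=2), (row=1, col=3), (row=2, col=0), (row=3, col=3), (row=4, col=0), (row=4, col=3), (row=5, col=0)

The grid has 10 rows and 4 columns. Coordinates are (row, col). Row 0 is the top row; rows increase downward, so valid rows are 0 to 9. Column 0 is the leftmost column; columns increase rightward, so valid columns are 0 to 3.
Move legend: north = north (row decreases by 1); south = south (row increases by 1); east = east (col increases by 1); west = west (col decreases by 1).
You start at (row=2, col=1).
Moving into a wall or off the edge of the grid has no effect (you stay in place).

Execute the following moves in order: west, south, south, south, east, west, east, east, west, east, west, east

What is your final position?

Answer: Final position: (row=5, col=3)

Derivation:
Start: (row=2, col=1)
  west (west): blocked, stay at (row=2, col=1)
  south (south): (row=2, col=1) -> (row=3, col=1)
  south (south): (row=3, col=1) -> (row=4, col=1)
  south (south): (row=4, col=1) -> (row=5, col=1)
  east (east): (row=5, col=1) -> (row=5, col=2)
  west (west): (row=5, col=2) -> (row=5, col=1)
  east (east): (row=5, col=1) -> (row=5, col=2)
  east (east): (row=5, col=2) -> (row=5, col=3)
  west (west): (row=5, col=3) -> (row=5, col=2)
  east (east): (row=5, col=2) -> (row=5, col=3)
  west (west): (row=5, col=3) -> (row=5, col=2)
  east (east): (row=5, col=2) -> (row=5, col=3)
Final: (row=5, col=3)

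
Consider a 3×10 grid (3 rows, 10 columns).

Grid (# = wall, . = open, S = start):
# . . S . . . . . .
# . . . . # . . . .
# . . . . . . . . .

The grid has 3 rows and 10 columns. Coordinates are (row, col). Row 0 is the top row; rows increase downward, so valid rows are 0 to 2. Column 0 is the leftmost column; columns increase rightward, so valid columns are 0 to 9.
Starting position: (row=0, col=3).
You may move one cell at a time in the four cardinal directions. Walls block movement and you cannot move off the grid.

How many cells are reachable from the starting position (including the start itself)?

BFS flood-fill from (row=0, col=3):
  Distance 0: (row=0, col=3)
  Distance 1: (row=0, col=2), (row=0, col=4), (row=1, col=3)
  Distance 2: (row=0, col=1), (row=0, col=5), (row=1, col=2), (row=1, col=4), (row=2, col=3)
  Distance 3: (row=0, col=6), (row=1, col=1), (row=2, col=2), (row=2, col=4)
  Distance 4: (row=0, col=7), (row=1, col=6), (row=2, col=1), (row=2, col=5)
  Distance 5: (row=0, col=8), (row=1, col=7), (row=2, col=6)
  Distance 6: (row=0, col=9), (row=1, col=8), (row=2, col=7)
  Distance 7: (row=1, col=9), (row=2, col=8)
  Distance 8: (row=2, col=9)
Total reachable: 26 (grid has 26 open cells total)

Answer: Reachable cells: 26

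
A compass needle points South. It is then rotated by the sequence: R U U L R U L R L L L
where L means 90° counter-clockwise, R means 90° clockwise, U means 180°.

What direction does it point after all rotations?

Start: South
  R (right (90° clockwise)) -> West
  U (U-turn (180°)) -> East
  U (U-turn (180°)) -> West
  L (left (90° counter-clockwise)) -> South
  R (right (90° clockwise)) -> West
  U (U-turn (180°)) -> East
  L (left (90° counter-clockwise)) -> North
  R (right (90° clockwise)) -> East
  L (left (90° counter-clockwise)) -> North
  L (left (90° counter-clockwise)) -> West
  L (left (90° counter-clockwise)) -> South
Final: South

Answer: Final heading: South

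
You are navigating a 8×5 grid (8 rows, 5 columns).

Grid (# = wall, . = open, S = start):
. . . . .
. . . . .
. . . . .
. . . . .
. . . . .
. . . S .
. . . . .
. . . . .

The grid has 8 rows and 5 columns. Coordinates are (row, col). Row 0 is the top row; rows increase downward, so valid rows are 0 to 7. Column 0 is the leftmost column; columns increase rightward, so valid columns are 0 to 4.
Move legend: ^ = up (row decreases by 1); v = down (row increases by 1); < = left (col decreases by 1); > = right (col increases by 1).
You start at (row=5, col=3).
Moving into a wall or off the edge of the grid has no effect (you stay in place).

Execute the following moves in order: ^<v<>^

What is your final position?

Start: (row=5, col=3)
  ^ (up): (row=5, col=3) -> (row=4, col=3)
  < (left): (row=4, col=3) -> (row=4, col=2)
  v (down): (row=4, col=2) -> (row=5, col=2)
  < (left): (row=5, col=2) -> (row=5, col=1)
  > (right): (row=5, col=1) -> (row=5, col=2)
  ^ (up): (row=5, col=2) -> (row=4, col=2)
Final: (row=4, col=2)

Answer: Final position: (row=4, col=2)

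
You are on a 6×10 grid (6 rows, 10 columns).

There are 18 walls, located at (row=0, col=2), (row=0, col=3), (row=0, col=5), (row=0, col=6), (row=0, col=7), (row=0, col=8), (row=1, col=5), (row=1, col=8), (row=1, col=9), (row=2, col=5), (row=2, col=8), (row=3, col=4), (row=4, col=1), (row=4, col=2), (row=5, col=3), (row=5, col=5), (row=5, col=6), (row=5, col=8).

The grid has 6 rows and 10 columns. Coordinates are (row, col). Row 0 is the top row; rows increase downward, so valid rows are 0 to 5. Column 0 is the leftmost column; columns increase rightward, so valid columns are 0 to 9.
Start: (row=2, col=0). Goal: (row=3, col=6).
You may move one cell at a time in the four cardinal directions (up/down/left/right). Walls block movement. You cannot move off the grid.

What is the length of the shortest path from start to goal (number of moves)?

Answer: Shortest path length: 9

Derivation:
BFS from (row=2, col=0) until reaching (row=3, col=6):
  Distance 0: (row=2, col=0)
  Distance 1: (row=1, col=0), (row=2, col=1), (row=3, col=0)
  Distance 2: (row=0, col=0), (row=1, col=1), (row=2, col=2), (row=3, col=1), (row=4, col=0)
  Distance 3: (row=0, col=1), (row=1, col=2), (row=2, col=3), (row=3, col=2), (row=5, col=0)
  Distance 4: (row=1, col=3), (row=2, col=4), (row=3, col=3), (row=5, col=1)
  Distance 5: (row=1, col=4), (row=4, col=3), (row=5, col=2)
  Distance 6: (row=0, col=4), (row=4, col=4)
  Distance 7: (row=4, col=5), (row=5, col=4)
  Distance 8: (row=3, col=5), (row=4, col=6)
  Distance 9: (row=3, col=6), (row=4, col=7)  <- goal reached here
One shortest path (9 moves): (row=2, col=0) -> (row=2, col=1) -> (row=2, col=2) -> (row=2, col=3) -> (row=3, col=3) -> (row=4, col=3) -> (row=4, col=4) -> (row=4, col=5) -> (row=4, col=6) -> (row=3, col=6)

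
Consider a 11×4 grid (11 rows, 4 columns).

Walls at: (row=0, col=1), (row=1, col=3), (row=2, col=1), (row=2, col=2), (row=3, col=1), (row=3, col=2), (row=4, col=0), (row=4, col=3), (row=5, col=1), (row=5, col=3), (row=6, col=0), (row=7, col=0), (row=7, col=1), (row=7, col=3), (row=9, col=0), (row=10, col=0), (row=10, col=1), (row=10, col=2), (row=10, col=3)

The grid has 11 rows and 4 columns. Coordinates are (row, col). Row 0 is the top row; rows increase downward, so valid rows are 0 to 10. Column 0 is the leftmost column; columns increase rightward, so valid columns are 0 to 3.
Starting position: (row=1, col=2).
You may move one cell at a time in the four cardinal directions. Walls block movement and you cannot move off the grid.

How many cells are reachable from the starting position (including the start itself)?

BFS flood-fill from (row=1, col=2):
  Distance 0: (row=1, col=2)
  Distance 1: (row=0, col=2), (row=1, col=1)
  Distance 2: (row=0, col=3), (row=1, col=0)
  Distance 3: (row=0, col=0), (row=2, col=0)
  Distance 4: (row=3, col=0)
Total reachable: 8 (grid has 25 open cells total)

Answer: Reachable cells: 8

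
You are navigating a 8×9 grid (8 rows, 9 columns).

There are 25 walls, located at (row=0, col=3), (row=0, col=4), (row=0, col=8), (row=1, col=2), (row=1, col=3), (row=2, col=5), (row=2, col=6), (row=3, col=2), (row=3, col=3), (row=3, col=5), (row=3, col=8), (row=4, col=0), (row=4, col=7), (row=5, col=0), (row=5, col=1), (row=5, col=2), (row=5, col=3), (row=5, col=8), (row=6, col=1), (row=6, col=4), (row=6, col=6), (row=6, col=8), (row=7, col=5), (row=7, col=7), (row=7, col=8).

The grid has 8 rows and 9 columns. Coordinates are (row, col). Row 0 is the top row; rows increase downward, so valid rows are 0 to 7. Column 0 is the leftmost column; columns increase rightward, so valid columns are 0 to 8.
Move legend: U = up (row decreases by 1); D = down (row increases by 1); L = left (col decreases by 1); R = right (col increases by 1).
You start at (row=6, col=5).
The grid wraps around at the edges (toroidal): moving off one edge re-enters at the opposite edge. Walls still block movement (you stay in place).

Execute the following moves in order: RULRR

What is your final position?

Answer: Final position: (row=5, col=6)

Derivation:
Start: (row=6, col=5)
  R (right): blocked, stay at (row=6, col=5)
  U (up): (row=6, col=5) -> (row=5, col=5)
  L (left): (row=5, col=5) -> (row=5, col=4)
  R (right): (row=5, col=4) -> (row=5, col=5)
  R (right): (row=5, col=5) -> (row=5, col=6)
Final: (row=5, col=6)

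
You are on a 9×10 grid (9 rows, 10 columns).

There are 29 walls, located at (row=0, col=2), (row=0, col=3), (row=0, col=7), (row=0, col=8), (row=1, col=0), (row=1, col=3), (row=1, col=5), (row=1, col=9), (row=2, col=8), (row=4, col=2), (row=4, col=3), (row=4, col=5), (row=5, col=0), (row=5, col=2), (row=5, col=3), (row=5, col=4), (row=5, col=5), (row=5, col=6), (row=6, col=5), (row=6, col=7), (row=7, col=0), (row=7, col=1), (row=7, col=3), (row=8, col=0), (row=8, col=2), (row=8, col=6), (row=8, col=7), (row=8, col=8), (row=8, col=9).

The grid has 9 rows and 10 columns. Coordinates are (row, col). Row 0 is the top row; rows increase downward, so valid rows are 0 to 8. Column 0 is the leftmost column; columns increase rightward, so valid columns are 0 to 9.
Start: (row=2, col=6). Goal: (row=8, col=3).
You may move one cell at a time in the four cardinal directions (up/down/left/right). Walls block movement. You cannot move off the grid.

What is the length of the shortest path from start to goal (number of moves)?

Answer: Shortest path length: 13

Derivation:
BFS from (row=2, col=6) until reaching (row=8, col=3):
  Distance 0: (row=2, col=6)
  Distance 1: (row=1, col=6), (row=2, col=5), (row=2, col=7), (row=3, col=6)
  Distance 2: (row=0, col=6), (row=1, col=7), (row=2, col=4), (row=3, col=5), (row=3, col=7), (row=4, col=6)
  Distance 3: (row=0, col=5), (row=1, col=4), (row=1, col=8), (row=2, col=3), (row=3, col=4), (row=3, col=8), (row=4, col=7)
  Distance 4: (row=0, col=4), (row=2, col=2), (row=3, col=3), (row=3, col=9), (row=4, col=4), (row=4, col=8), (row=5, col=7)
  Distance 5: (row=1, col=2), (row=2, col=1), (row=2, col=9), (row=3, col=2), (row=4, col=9), (row=5, col=8)
  Distance 6: (row=1, col=1), (row=2, col=0), (row=3, col=1), (row=5, col=9), (row=6, col=8)
  Distance 7: (row=0, col=1), (row=3, col=0), (row=4, col=1), (row=6, col=9), (row=7, col=8)
  Distance 8: (row=0, col=0), (row=4, col=0), (row=5, col=1), (row=7, col=7), (row=7, col=9)
  Distance 9: (row=6, col=1), (row=7, col=6)
  Distance 10: (row=6, col=0), (row=6, col=2), (row=6, col=6), (row=7, col=5)
  Distance 11: (row=6, col=3), (row=7, col=2), (row=7, col=4), (row=8, col=5)
  Distance 12: (row=6, col=4), (row=8, col=4)
  Distance 13: (row=8, col=3)  <- goal reached here
One shortest path (13 moves): (row=2, col=6) -> (row=2, col=7) -> (row=3, col=7) -> (row=3, col=8) -> (row=4, col=8) -> (row=5, col=8) -> (row=6, col=8) -> (row=7, col=8) -> (row=7, col=7) -> (row=7, col=6) -> (row=7, col=5) -> (row=7, col=4) -> (row=8, col=4) -> (row=8, col=3)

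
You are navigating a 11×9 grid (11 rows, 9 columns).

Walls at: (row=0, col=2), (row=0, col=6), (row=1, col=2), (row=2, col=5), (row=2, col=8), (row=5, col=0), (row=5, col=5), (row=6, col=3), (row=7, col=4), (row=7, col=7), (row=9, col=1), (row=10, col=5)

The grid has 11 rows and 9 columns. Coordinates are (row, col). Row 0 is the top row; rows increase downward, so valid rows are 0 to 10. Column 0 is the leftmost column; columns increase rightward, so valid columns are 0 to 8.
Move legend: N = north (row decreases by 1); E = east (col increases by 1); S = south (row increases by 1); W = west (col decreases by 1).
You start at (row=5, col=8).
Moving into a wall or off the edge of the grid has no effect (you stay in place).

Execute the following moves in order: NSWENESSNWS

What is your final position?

Answer: Final position: (row=6, col=7)

Derivation:
Start: (row=5, col=8)
  N (north): (row=5, col=8) -> (row=4, col=8)
  S (south): (row=4, col=8) -> (row=5, col=8)
  W (west): (row=5, col=8) -> (row=5, col=7)
  E (east): (row=5, col=7) -> (row=5, col=8)
  N (north): (row=5, col=8) -> (row=4, col=8)
  E (east): blocked, stay at (row=4, col=8)
  S (south): (row=4, col=8) -> (row=5, col=8)
  S (south): (row=5, col=8) -> (row=6, col=8)
  N (north): (row=6, col=8) -> (row=5, col=8)
  W (west): (row=5, col=8) -> (row=5, col=7)
  S (south): (row=5, col=7) -> (row=6, col=7)
Final: (row=6, col=7)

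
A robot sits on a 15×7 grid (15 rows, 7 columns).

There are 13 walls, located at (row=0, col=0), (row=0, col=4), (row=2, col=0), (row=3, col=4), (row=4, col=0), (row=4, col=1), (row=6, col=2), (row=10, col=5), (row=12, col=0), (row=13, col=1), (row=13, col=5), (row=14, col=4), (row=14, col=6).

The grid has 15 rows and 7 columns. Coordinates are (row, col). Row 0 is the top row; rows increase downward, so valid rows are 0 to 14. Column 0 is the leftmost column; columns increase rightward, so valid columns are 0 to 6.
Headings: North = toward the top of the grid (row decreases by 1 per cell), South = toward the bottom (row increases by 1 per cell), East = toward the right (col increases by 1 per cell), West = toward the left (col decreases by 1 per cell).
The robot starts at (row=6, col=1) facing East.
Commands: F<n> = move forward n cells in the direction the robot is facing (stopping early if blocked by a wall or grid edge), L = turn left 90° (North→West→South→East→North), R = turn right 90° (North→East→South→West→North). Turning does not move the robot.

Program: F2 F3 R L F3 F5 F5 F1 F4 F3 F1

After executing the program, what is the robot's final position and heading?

Answer: Final position: (row=6, col=1), facing East

Derivation:
Start: (row=6, col=1), facing East
  F2: move forward 0/2 (blocked), now at (row=6, col=1)
  F3: move forward 0/3 (blocked), now at (row=6, col=1)
  R: turn right, now facing South
  L: turn left, now facing East
  F3: move forward 0/3 (blocked), now at (row=6, col=1)
  F5: move forward 0/5 (blocked), now at (row=6, col=1)
  F5: move forward 0/5 (blocked), now at (row=6, col=1)
  F1: move forward 0/1 (blocked), now at (row=6, col=1)
  F4: move forward 0/4 (blocked), now at (row=6, col=1)
  F3: move forward 0/3 (blocked), now at (row=6, col=1)
  F1: move forward 0/1 (blocked), now at (row=6, col=1)
Final: (row=6, col=1), facing East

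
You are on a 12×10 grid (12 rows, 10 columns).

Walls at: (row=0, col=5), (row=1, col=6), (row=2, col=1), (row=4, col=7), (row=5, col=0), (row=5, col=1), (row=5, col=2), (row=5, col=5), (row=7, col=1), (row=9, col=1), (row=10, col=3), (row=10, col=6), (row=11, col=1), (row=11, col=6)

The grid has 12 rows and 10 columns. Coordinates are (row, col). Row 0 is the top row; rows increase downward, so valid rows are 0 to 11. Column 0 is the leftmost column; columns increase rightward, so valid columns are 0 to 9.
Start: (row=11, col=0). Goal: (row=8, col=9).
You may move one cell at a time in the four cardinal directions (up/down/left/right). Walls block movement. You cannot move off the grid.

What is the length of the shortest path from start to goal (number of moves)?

Answer: Shortest path length: 12

Derivation:
BFS from (row=11, col=0) until reaching (row=8, col=9):
  Distance 0: (row=11, col=0)
  Distance 1: (row=10, col=0)
  Distance 2: (row=9, col=0), (row=10, col=1)
  Distance 3: (row=8, col=0), (row=10, col=2)
  Distance 4: (row=7, col=0), (row=8, col=1), (row=9, col=2), (row=11, col=2)
  Distance 5: (row=6, col=0), (row=8, col=2), (row=9, col=3), (row=11, col=3)
  Distance 6: (row=6, col=1), (row=7, col=2), (row=8, col=3), (row=9, col=4), (row=11, col=4)
  Distance 7: (row=6, col=2), (row=7, col=3), (row=8, col=4), (row=9, col=5), (row=10, col=4), (row=11, col=5)
  Distance 8: (row=6, col=3), (row=7, col=4), (row=8, col=5), (row=9, col=6), (row=10, col=5)
  Distance 9: (row=5, col=3), (row=6, col=4), (row=7, col=5), (row=8, col=6), (row=9, col=7)
  Distance 10: (row=4, col=3), (row=5, col=4), (row=6, col=5), (row=7, col=6), (row=8, col=7), (row=9, col=8), (row=10, col=7)
  Distance 11: (row=3, col=3), (row=4, col=2), (row=4, col=4), (row=6, col=6), (row=7, col=7), (row=8, col=8), (row=9, col=9), (row=10, col=8), (row=11, col=7)
  Distance 12: (row=2, col=3), (row=3, col=2), (row=3, col=4), (row=4, col=1), (row=4, col=5), (row=5, col=6), (row=6, col=7), (row=7, col=8), (row=8, col=9), (row=10, col=9), (row=11, col=8)  <- goal reached here
One shortest path (12 moves): (row=11, col=0) -> (row=10, col=0) -> (row=10, col=1) -> (row=10, col=2) -> (row=9, col=2) -> (row=9, col=3) -> (row=9, col=4) -> (row=9, col=5) -> (row=9, col=6) -> (row=9, col=7) -> (row=9, col=8) -> (row=9, col=9) -> (row=8, col=9)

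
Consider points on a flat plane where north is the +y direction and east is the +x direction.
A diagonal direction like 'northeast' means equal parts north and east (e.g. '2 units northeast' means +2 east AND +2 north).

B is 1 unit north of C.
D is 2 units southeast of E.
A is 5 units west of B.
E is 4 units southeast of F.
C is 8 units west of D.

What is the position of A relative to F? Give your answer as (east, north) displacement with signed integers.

Place F at the origin (east=0, north=0).
  E is 4 units southeast of F: delta (east=+4, north=-4); E at (east=4, north=-4).
  D is 2 units southeast of E: delta (east=+2, north=-2); D at (east=6, north=-6).
  C is 8 units west of D: delta (east=-8, north=+0); C at (east=-2, north=-6).
  B is 1 unit north of C: delta (east=+0, north=+1); B at (east=-2, north=-5).
  A is 5 units west of B: delta (east=-5, north=+0); A at (east=-7, north=-5).
Therefore A relative to F: (east=-7, north=-5).

Answer: A is at (east=-7, north=-5) relative to F.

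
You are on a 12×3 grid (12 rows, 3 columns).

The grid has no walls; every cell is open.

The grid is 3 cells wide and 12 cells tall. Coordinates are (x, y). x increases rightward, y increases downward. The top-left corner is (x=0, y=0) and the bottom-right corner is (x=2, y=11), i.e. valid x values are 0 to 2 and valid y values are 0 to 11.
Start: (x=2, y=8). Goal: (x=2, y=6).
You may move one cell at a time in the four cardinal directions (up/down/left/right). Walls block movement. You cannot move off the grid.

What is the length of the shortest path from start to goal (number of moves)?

Answer: Shortest path length: 2

Derivation:
BFS from (x=2, y=8) until reaching (x=2, y=6):
  Distance 0: (x=2, y=8)
  Distance 1: (x=2, y=7), (x=1, y=8), (x=2, y=9)
  Distance 2: (x=2, y=6), (x=1, y=7), (x=0, y=8), (x=1, y=9), (x=2, y=10)  <- goal reached here
One shortest path (2 moves): (x=2, y=8) -> (x=2, y=7) -> (x=2, y=6)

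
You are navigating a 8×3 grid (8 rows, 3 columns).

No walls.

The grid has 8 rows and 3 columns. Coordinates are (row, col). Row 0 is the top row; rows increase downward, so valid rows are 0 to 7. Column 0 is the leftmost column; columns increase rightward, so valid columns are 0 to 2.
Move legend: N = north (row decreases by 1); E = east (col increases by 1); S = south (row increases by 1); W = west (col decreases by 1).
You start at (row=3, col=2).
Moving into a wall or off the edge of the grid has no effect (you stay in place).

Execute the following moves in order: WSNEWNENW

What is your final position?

Answer: Final position: (row=1, col=1)

Derivation:
Start: (row=3, col=2)
  W (west): (row=3, col=2) -> (row=3, col=1)
  S (south): (row=3, col=1) -> (row=4, col=1)
  N (north): (row=4, col=1) -> (row=3, col=1)
  E (east): (row=3, col=1) -> (row=3, col=2)
  W (west): (row=3, col=2) -> (row=3, col=1)
  N (north): (row=3, col=1) -> (row=2, col=1)
  E (east): (row=2, col=1) -> (row=2, col=2)
  N (north): (row=2, col=2) -> (row=1, col=2)
  W (west): (row=1, col=2) -> (row=1, col=1)
Final: (row=1, col=1)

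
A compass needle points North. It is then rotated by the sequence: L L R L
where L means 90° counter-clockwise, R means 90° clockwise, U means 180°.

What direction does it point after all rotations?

Start: North
  L (left (90° counter-clockwise)) -> West
  L (left (90° counter-clockwise)) -> South
  R (right (90° clockwise)) -> West
  L (left (90° counter-clockwise)) -> South
Final: South

Answer: Final heading: South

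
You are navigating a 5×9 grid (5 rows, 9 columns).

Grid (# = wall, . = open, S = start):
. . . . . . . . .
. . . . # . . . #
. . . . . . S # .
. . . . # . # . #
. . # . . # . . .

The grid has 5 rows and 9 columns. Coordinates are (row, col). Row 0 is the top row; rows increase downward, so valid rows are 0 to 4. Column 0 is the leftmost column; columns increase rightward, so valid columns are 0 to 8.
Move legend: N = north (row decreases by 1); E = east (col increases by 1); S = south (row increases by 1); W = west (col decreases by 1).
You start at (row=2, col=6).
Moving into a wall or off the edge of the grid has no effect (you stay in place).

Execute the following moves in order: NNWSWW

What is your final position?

Start: (row=2, col=6)
  N (north): (row=2, col=6) -> (row=1, col=6)
  N (north): (row=1, col=6) -> (row=0, col=6)
  W (west): (row=0, col=6) -> (row=0, col=5)
  S (south): (row=0, col=5) -> (row=1, col=5)
  W (west): blocked, stay at (row=1, col=5)
  W (west): blocked, stay at (row=1, col=5)
Final: (row=1, col=5)

Answer: Final position: (row=1, col=5)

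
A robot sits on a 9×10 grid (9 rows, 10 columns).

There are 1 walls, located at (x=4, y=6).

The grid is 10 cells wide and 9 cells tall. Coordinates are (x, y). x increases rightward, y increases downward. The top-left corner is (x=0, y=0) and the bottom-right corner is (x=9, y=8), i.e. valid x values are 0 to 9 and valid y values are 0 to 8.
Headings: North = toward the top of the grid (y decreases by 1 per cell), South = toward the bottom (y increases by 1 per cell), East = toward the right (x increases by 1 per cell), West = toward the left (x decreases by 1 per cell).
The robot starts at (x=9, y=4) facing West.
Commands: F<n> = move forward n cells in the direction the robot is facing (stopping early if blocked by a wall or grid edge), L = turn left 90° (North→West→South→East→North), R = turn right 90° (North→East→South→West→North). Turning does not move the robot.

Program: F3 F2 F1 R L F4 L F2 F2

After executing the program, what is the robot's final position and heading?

Start: (x=9, y=4), facing West
  F3: move forward 3, now at (x=6, y=4)
  F2: move forward 2, now at (x=4, y=4)
  F1: move forward 1, now at (x=3, y=4)
  R: turn right, now facing North
  L: turn left, now facing West
  F4: move forward 3/4 (blocked), now at (x=0, y=4)
  L: turn left, now facing South
  F2: move forward 2, now at (x=0, y=6)
  F2: move forward 2, now at (x=0, y=8)
Final: (x=0, y=8), facing South

Answer: Final position: (x=0, y=8), facing South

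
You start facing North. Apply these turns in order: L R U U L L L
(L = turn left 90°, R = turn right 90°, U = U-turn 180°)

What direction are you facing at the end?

Start: North
  L (left (90° counter-clockwise)) -> West
  R (right (90° clockwise)) -> North
  U (U-turn (180°)) -> South
  U (U-turn (180°)) -> North
  L (left (90° counter-clockwise)) -> West
  L (left (90° counter-clockwise)) -> South
  L (left (90° counter-clockwise)) -> East
Final: East

Answer: Final heading: East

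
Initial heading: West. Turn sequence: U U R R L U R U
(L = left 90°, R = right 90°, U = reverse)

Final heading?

Start: West
  U (U-turn (180°)) -> East
  U (U-turn (180°)) -> West
  R (right (90° clockwise)) -> North
  R (right (90° clockwise)) -> East
  L (left (90° counter-clockwise)) -> North
  U (U-turn (180°)) -> South
  R (right (90° clockwise)) -> West
  U (U-turn (180°)) -> East
Final: East

Answer: Final heading: East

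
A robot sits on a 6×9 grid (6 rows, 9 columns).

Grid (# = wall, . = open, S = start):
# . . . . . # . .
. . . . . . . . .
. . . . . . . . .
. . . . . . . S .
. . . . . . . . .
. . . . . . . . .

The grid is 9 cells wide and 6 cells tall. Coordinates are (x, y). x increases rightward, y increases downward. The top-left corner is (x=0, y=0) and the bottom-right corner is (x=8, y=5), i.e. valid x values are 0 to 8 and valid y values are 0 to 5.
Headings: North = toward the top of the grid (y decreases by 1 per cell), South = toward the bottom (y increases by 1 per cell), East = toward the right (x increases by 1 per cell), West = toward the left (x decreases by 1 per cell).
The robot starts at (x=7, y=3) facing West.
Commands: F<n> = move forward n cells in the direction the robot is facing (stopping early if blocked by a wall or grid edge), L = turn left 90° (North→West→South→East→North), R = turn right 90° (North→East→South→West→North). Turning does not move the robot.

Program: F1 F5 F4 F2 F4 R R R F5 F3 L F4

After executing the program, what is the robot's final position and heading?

Answer: Final position: (x=4, y=5), facing East

Derivation:
Start: (x=7, y=3), facing West
  F1: move forward 1, now at (x=6, y=3)
  F5: move forward 5, now at (x=1, y=3)
  F4: move forward 1/4 (blocked), now at (x=0, y=3)
  F2: move forward 0/2 (blocked), now at (x=0, y=3)
  F4: move forward 0/4 (blocked), now at (x=0, y=3)
  R: turn right, now facing North
  R: turn right, now facing East
  R: turn right, now facing South
  F5: move forward 2/5 (blocked), now at (x=0, y=5)
  F3: move forward 0/3 (blocked), now at (x=0, y=5)
  L: turn left, now facing East
  F4: move forward 4, now at (x=4, y=5)
Final: (x=4, y=5), facing East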